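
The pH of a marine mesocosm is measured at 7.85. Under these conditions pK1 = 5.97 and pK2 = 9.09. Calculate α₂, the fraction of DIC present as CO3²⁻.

α₂ = 0.0537

α₂ = 1 / (1 + [H⁺]/K2 + [H⁺]²/(K1K2)) = 1 / (1 + 10^+1.24 + 10^-0.64)
   = 1 / (1 + 17.378 + 0.22909) = 1/18.607 = 0.05374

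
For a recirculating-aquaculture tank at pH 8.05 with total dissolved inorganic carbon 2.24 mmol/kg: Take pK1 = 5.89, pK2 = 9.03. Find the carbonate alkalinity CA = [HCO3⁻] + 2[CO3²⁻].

CA = 2.44 mmol/kg

CA = [HCO3⁻] + 2[CO3²⁻] = (α₁ + 2α₂)·DIC
At pH 8.05: [H⁺]/K1 = 10^-2.16 = 0.0069183, K2/[H⁺] = 10^-0.98 = 0.10471
α₁ = 1/(1 + 0.0069183 + 0.10471) = 1/1.1116 = 0.8996; α₂ = α₁·K2/[H⁺] = 0.09420
α₁ + 2α₂ = 1.0880
CA = 1.0880 × 2.24 = 2.44 mmol/kg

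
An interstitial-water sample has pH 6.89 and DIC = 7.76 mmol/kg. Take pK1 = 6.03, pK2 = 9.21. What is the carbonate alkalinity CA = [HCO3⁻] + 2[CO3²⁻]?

CA = [HCO3⁻] + 2[CO3²⁻] = (α₁ + 2α₂)·DIC
At pH 6.89: [H⁺]/K1 = 10^-0.86 = 0.13804, K2/[H⁺] = 10^-2.32 = 0.0047863
α₁ = 1/(1 + 0.13804 + 0.0047863) = 1/1.1428 = 0.8750; α₂ = α₁·K2/[H⁺] = 0.004188
α₁ + 2α₂ = 0.8834
CA = 0.8834 × 7.76 = 6.86 mmol/kg

CA = 6.86 mmol/kg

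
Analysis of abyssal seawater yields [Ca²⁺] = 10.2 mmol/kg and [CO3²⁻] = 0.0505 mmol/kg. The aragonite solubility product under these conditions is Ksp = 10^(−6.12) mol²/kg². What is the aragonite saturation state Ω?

Ksp = 10^(−6.12) = 7.586×10^-7
Ω = [Ca²⁺][CO3²⁻]/Ksp = (10.2×10^-3)(0.0505×10^-3) / 7.586×10^-7 = 0.679

Ω = 0.679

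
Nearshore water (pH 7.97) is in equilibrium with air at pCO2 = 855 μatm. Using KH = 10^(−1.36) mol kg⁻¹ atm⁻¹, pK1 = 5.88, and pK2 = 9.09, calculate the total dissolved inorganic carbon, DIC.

[CO2*] = KH · pCO2 = 10^(−1.36) × 855×10^-6 = 3.732×10^-5 mol/kg
α₀ = 1/(1 + K1/[H⁺] + K1K2/[H⁺]²) = 1/(1 + 10^+2.09 + 10^+0.97) = 0.007499
DIC = [CO2*]/α₀ = 3.732×10^-5 / 0.007499 = 4.98 mmol/kg

DIC = 4.98 mmol/kg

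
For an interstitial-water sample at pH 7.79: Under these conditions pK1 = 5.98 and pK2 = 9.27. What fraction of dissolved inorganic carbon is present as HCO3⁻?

α₁ = 0.954

α₁ = 1 / (1 + [H⁺]/K1 + K2/[H⁺]) = 1 / (1 + 10^-1.81 + 10^-1.48)
   = 1 / (1 + 0.015488 + 0.033113) = 1/1.0486 = 0.9537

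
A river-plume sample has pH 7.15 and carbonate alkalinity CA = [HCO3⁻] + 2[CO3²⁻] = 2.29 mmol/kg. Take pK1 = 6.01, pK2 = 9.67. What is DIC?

DIC = 2.45 mmol/kg

CA = [HCO3⁻] + 2[CO3²⁻] = (α₁ + 2α₂)·DIC
At pH 7.15: [H⁺]/K1 = 10^-1.14 = 0.072444, K2/[H⁺] = 10^-2.52 = 0.0030200
α₁ = 1/(1 + 0.072444 + 0.0030200) = 1/1.0755 = 0.9298; α₂ = α₁·K2/[H⁺] = 0.002808
α₁ + 2α₂ = 0.9354
DIC = CA / (α₁ + 2α₂) = 2.29 / 0.9354 = 2.45 mmol/kg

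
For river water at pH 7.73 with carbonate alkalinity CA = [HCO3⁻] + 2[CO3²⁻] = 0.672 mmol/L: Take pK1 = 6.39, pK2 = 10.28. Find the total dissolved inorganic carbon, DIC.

DIC = 0.701 mmol/L

CA = [HCO3⁻] + 2[CO3²⁻] = (α₁ + 2α₂)·DIC
At pH 7.73: [H⁺]/K1 = 10^-1.34 = 0.045709, K2/[H⁺] = 10^-2.55 = 0.0028184
α₁ = 1/(1 + 0.045709 + 0.0028184) = 1/1.0485 = 0.9537; α₂ = α₁·K2/[H⁺] = 0.002688
α₁ + 2α₂ = 0.9591
DIC = CA / (α₁ + 2α₂) = 0.672 / 0.9591 = 0.701 mmol/L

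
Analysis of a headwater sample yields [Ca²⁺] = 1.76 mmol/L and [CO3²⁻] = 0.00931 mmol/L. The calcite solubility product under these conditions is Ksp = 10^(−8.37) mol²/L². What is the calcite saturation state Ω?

Ω = 3.84

Ksp = 10^(−8.37) = 4.266×10^-9
Ω = [Ca²⁺][CO3²⁻]/Ksp = (1.76×10^-3)(0.00931×10^-3) / 4.266×10^-9 = 3.84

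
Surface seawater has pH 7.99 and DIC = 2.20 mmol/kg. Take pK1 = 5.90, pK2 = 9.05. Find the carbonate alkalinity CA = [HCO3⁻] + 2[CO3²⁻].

CA = [HCO3⁻] + 2[CO3²⁻] = (α₁ + 2α₂)·DIC
At pH 7.99: [H⁺]/K1 = 10^-2.09 = 0.0081283, K2/[H⁺] = 10^-1.06 = 0.087096
α₁ = 1/(1 + 0.0081283 + 0.087096) = 1/1.0952 = 0.9131; α₂ = α₁·K2/[H⁺] = 0.07952
α₁ + 2α₂ = 1.0721
CA = 1.0721 × 2.20 = 2.36 mmol/kg

CA = 2.36 mmol/kg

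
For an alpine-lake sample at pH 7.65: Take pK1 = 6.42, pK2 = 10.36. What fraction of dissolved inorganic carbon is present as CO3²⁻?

α₂ = 1 / (1 + [H⁺]/K2 + [H⁺]²/(K1K2)) = 1 / (1 + 10^+2.71 + 10^+1.48)
   = 1 / (1 + 512.86 + 30.200) = 1/544.06 = 0.001838

α₂ = 0.00184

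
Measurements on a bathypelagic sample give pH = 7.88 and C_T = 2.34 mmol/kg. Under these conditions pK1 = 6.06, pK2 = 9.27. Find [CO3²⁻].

α₂ = 1 / (1 + [H⁺]/K2 + [H⁺]²/(K1K2)) = 1 / (1 + 10^+1.39 + 10^-0.43)
   = 1 / (1 + 24.547 + 0.37154) = 1/25.919 = 0.03858
[CO3²⁻] = α₂ × DIC = 0.03858 × 2.34 = 0.0903 mmol/kg

[CO3²⁻] = 0.0903 mmol/kg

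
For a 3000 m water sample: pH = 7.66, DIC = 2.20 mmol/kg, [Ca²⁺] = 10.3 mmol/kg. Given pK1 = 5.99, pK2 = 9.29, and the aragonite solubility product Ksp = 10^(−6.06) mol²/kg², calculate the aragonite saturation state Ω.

α₂ = 1 / (1 + [H⁺]/K2 + [H⁺]²/(K1K2)) = 1 / (1 + 10^+1.63 + 10^-0.04)
   = 1 / (1 + 42.658 + 0.91201) = 1/44.570 = 0.02244
[CO3²⁻] = α₂ × DIC = 0.02244 × 2.20 = 0.04936 mmol/kg
Ksp = 10^(−6.06) = 8.710×10^-7
Ω = [Ca²⁺][CO3²⁻]/Ksp = (10.3×10^-3)(4.936×10^-5) / 8.710×10^-7 = 0.584

Ω = 0.584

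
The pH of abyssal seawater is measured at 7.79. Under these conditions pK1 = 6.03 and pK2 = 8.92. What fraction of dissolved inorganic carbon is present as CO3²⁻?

α₂ = 1 / (1 + [H⁺]/K2 + [H⁺]²/(K1K2)) = 1 / (1 + 10^+1.13 + 10^-0.63)
   = 1 / (1 + 13.490 + 0.23442) = 1/14.724 = 0.06792

α₂ = 0.0679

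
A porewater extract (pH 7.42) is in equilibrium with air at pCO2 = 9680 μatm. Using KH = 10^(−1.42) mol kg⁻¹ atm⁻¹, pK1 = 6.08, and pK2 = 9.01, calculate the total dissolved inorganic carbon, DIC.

DIC = 8.63 mmol/kg

[CO2*] = KH · pCO2 = 10^(−1.42) × 9680×10^-6 = 3.680×10^-4 mol/kg
α₀ = 1/(1 + K1/[H⁺] + K1K2/[H⁺]²) = 1/(1 + 10^+1.34 + 10^-0.25) = 0.04266
DIC = [CO2*]/α₀ = 3.680×10^-4 / 0.04266 = 8.63 mmol/kg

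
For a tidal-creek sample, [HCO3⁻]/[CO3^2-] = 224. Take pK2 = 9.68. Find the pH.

From K2 = [H⁺][CO3^2-]/[HCO3⁻]:  pH = pK2 − log₁₀([HCO3⁻]/[CO3^2-])
log₁₀(224) = +2.350
pH = 9.68 − (+2.350) = 7.33

pH = 7.33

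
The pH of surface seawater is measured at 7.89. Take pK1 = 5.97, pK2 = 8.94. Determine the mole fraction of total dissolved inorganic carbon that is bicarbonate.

α₁ = 1 / (1 + [H⁺]/K1 + K2/[H⁺]) = 1 / (1 + 10^-1.92 + 10^-1.05)
   = 1 / (1 + 0.012023 + 0.089125) = 1/1.1011 = 0.9081

α₁ = 0.908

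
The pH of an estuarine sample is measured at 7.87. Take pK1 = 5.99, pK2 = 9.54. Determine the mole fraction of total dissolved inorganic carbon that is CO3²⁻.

α₂ = 1 / (1 + [H⁺]/K2 + [H⁺]²/(K1K2)) = 1 / (1 + 10^+1.67 + 10^-0.21)
   = 1 / (1 + 46.774 + 0.61660) = 1/48.390 = 0.02067

α₂ = 0.0207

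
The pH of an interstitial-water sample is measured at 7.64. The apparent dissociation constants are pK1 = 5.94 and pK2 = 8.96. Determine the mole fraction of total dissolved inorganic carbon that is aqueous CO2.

α₀ = 0.0187

α₀ = 1 / (1 + K1/[H⁺] + K1K2/[H⁺]²) = 1 / (1 + 10^+1.70 + 10^+0.38)
   = 1 / (1 + 50.119 + 2.3988) = 1/53.518 = 0.01869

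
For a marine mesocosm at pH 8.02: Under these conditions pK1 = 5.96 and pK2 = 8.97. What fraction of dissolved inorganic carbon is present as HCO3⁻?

α₁ = 0.892

α₁ = 1 / (1 + [H⁺]/K1 + K2/[H⁺]) = 1 / (1 + 10^-2.06 + 10^-0.95)
   = 1 / (1 + 0.0087096 + 0.11220) = 1/1.1209 = 0.8921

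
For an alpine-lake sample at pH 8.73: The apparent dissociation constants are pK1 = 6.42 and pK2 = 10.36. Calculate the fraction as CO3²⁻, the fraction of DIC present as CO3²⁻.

α₂ = 0.0228

α₂ = 1 / (1 + [H⁺]/K2 + [H⁺]²/(K1K2)) = 1 / (1 + 10^+1.63 + 10^-0.68)
   = 1 / (1 + 42.658 + 0.20893) = 1/43.867 = 0.02280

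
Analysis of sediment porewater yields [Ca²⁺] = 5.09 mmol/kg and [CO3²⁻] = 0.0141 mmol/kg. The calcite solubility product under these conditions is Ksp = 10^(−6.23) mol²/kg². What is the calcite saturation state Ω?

Ksp = 10^(−6.23) = 5.888×10^-7
Ω = [Ca²⁺][CO3²⁻]/Ksp = (5.09×10^-3)(0.0141×10^-3) / 5.888×10^-7 = 0.122

Ω = 0.122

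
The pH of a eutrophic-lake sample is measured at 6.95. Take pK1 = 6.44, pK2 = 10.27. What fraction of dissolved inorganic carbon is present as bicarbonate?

α₁ = 1 / (1 + [H⁺]/K1 + K2/[H⁺]) = 1 / (1 + 10^-0.51 + 10^-3.32)
   = 1 / (1 + 0.30903 + 0.00047863) = 1/1.3095 = 0.7636

α₁ = 0.764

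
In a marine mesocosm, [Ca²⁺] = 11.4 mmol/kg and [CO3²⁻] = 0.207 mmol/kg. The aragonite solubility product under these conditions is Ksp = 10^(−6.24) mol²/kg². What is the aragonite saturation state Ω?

Ω = 4.10

Ksp = 10^(−6.24) = 5.754×10^-7
Ω = [Ca²⁺][CO3²⁻]/Ksp = (11.4×10^-3)(0.207×10^-3) / 5.754×10^-7 = 4.10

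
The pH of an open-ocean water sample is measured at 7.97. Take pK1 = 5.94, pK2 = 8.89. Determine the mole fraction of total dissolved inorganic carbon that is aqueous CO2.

α₀ = 1 / (1 + K1/[H⁺] + K1K2/[H⁺]²) = 1 / (1 + 10^+2.03 + 10^+1.11)
   = 1 / (1 + 107.15 + 12.882) = 1/121.03 = 0.008262

α₀ = 0.00826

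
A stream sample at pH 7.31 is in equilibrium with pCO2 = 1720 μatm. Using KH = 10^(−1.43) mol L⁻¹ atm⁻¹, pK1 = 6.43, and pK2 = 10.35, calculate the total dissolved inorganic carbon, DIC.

DIC = 0.549 mmol/L

[CO2*] = KH · pCO2 = 10^(−1.43) × 1720×10^-6 = 6.390×10^-5 mol/L
α₀ = 1/(1 + K1/[H⁺] + K1K2/[H⁺]²) = 1/(1 + 10^+0.88 + 10^-2.16) = 0.1164
DIC = [CO2*]/α₀ = 6.390×10^-5 / 0.1164 = 0.549 mmol/L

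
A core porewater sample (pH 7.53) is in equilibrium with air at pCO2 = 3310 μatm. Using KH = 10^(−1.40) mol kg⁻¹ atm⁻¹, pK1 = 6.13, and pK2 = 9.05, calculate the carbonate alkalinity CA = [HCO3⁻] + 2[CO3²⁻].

[CO2*] = KH · pCO2 = 10^(−1.40) × 3310×10^-6 = 1.318×10^-4 mol/kg
α₀ = 1/(1 + K1/[H⁺] + K1K2/[H⁺]²) = 1/(1 + 10^+1.40 + 10^-0.12) = 0.03721
DIC = [CO2*]/α₀ = 1.318×10^-4 / 0.03721 = 3.542 mmol/kg
CA = (α₁ + 2α₂)·DIC = (0.9346 + 2×0.02822) × 3.542 = 3.51 mmol/kg

CA = 3.51 mmol/kg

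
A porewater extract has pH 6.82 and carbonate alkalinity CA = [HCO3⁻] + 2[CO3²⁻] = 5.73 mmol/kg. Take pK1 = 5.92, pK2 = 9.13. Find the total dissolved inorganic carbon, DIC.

DIC = 6.42 mmol/kg

CA = [HCO3⁻] + 2[CO3²⁻] = (α₁ + 2α₂)·DIC
At pH 6.82: [H⁺]/K1 = 10^-0.90 = 0.12589, K2/[H⁺] = 10^-2.31 = 0.0048978
α₁ = 1/(1 + 0.12589 + 0.0048978) = 1/1.1308 = 0.8843; α₂ = α₁·K2/[H⁺] = 0.004331
α₁ + 2α₂ = 0.8930
DIC = CA / (α₁ + 2α₂) = 5.73 / 0.8930 = 6.42 mmol/kg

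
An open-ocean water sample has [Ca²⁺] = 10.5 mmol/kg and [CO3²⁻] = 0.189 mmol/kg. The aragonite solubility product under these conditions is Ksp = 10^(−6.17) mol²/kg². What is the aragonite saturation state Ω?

Ω = 2.94

Ksp = 10^(−6.17) = 6.761×10^-7
Ω = [Ca²⁺][CO3²⁻]/Ksp = (10.5×10^-3)(0.189×10^-3) / 6.761×10^-7 = 2.94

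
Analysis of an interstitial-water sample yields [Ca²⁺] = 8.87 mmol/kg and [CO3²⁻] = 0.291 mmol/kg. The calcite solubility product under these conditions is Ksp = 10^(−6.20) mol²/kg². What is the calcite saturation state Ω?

Ω = 4.09

Ksp = 10^(−6.20) = 6.310×10^-7
Ω = [Ca²⁺][CO3²⁻]/Ksp = (8.87×10^-3)(0.291×10^-3) / 6.310×10^-7 = 4.09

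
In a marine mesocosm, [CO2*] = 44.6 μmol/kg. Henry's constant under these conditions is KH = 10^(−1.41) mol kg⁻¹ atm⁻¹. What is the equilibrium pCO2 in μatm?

pCO2 = 1150 μatm

KH = 10^(−1.41) = 3.890×10^-2 mol kg⁻¹ atm⁻¹
pCO2 = [CO2*]/KH = 44.6×10^-6 / 3.890×10^-2 = 1.15×10^-3 atm = 1150 μatm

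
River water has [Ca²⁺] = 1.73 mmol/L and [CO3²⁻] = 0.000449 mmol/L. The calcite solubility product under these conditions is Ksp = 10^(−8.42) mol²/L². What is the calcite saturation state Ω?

Ω = 0.204

Ksp = 10^(−8.42) = 3.802×10^-9
Ω = [Ca²⁺][CO3²⁻]/Ksp = (1.73×10^-3)(0.000449×10^-3) / 3.802×10^-9 = 0.204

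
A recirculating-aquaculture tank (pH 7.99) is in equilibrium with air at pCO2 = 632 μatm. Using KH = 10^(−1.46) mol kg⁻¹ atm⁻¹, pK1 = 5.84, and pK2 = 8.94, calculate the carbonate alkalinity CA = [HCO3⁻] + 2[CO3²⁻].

CA = 3.79 mmol/kg

[CO2*] = KH · pCO2 = 10^(−1.46) × 632×10^-6 = 2.191×10^-5 mol/kg
α₀ = 1/(1 + K1/[H⁺] + K1K2/[H⁺]²) = 1/(1 + 10^+2.15 + 10^+1.20) = 0.006325
DIC = [CO2*]/α₀ = 2.191×10^-5 / 0.006325 = 3.465 mmol/kg
CA = (α₁ + 2α₂)·DIC = (0.8934 + 2×0.1002) × 3.465 = 3.79 mmol/kg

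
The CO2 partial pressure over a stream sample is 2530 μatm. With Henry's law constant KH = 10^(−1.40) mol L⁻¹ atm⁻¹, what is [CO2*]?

KH = 10^(−1.40) = 3.981×10^-2 mol L⁻¹ atm⁻¹
[CO2*] = KH · pCO2 = 3.981×10^-2 × 2530×10^-6 atm = 1.01×10^-4 mol/L

[CO2*] = 101 μmol/L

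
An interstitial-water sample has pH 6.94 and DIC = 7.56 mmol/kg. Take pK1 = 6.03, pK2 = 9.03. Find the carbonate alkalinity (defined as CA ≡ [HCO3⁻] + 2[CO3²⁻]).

CA = 6.79 mmol/kg

CA = [HCO3⁻] + 2[CO3²⁻] = (α₁ + 2α₂)·DIC
At pH 6.94: [H⁺]/K1 = 10^-0.91 = 0.12303, K2/[H⁺] = 10^-2.09 = 0.0081283
α₁ = 1/(1 + 0.12303 + 0.0081283) = 1/1.1312 = 0.8841; α₂ = α₁·K2/[H⁺] = 0.007186
α₁ + 2α₂ = 0.8984
CA = 0.8984 × 7.56 = 6.79 mmol/kg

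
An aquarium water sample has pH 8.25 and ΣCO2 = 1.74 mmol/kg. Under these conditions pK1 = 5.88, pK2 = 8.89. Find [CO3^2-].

[CO3²⁻] = 0.323 mmol/kg

α₂ = 1 / (1 + [H⁺]/K2 + [H⁺]²/(K1K2)) = 1 / (1 + 10^+0.64 + 10^-1.73)
   = 1 / (1 + 4.3652 + 0.018621) = 1/5.3838 = 0.1857
[CO3²⁻] = α₂ × DIC = 0.1857 × 1.74 = 0.323 mmol/kg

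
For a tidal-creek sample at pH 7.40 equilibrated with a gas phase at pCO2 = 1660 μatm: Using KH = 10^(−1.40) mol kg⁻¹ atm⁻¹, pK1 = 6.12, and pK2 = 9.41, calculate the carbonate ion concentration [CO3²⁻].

[CO3²⁻] = 12.3 μmol/kg

[CO2*] = KH · pCO2 = 10^(−1.40) × 1660×10^-6 = 6.609×10^-5 mol/kg
α₀ = 1/(1 + K1/[H⁺] + K1K2/[H⁺]²) = 1/(1 + 10^+1.28 + 10^-0.73) = 0.04941
DIC = [CO2*]/α₀ = 6.609×10^-5 / 0.04941 = 1.338 mmol/kg
[CO3²⁻] = α₂·DIC; α₂ = 0.009200, so [CO3²⁻] = 0.009200 × 1.338 = 0.0123 mmol/kg = 12.3 μmol/kg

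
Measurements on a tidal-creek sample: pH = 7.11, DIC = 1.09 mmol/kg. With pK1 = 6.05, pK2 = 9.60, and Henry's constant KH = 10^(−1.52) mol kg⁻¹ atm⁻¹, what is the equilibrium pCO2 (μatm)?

pCO2 = 2880 μatm

α₀ = 1 / (1 + K1/[H⁺] + K1K2/[H⁺]²) = 1 / (1 + 10^+1.06 + 10^-1.43)
   = 1 / (1 + 11.482 + 0.037154) = 1/12.519 = 0.07988
[CO2*] = α₀ × DIC = 0.07988 × 1.09 = 0.08707 mmol/kg
pCO2 = [CO2*]/KH = 8.707×10^-5 / 3.020×10^-2 = 2880 μatm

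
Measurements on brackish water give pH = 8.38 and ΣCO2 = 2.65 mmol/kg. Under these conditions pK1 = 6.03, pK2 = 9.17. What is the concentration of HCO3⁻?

α₁ = 1 / (1 + [H⁺]/K1 + K2/[H⁺]) = 1 / (1 + 10^-2.35 + 10^-0.79)
   = 1 / (1 + 0.0044668 + 0.16218) = 1/1.1666 = 0.8572
[HCO3⁻] = α₁ × DIC = 0.8572 × 2.65 = 2.27 mmol/kg

[HCO3⁻] = 2.27 mmol/kg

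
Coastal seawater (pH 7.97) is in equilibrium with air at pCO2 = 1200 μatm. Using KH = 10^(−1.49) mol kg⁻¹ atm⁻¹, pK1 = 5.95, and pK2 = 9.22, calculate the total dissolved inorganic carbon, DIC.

[CO2*] = KH · pCO2 = 10^(−1.49) × 1200×10^-6 = 3.883×10^-5 mol/kg
α₀ = 1/(1 + K1/[H⁺] + K1K2/[H⁺]²) = 1/(1 + 10^+2.02 + 10^+0.77) = 0.008960
DIC = [CO2*]/α₀ = 3.883×10^-5 / 0.008960 = 4.33 mmol/kg

DIC = 4.33 mmol/kg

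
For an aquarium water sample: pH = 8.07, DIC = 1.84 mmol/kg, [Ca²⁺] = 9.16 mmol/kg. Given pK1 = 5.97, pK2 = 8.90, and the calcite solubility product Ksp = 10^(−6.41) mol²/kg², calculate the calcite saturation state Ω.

Ω = 5.54

α₂ = 1 / (1 + [H⁺]/K2 + [H⁺]²/(K1K2)) = 1 / (1 + 10^+0.83 + 10^-1.27)
   = 1 / (1 + 6.7608 + 0.053703) = 1/7.8145 = 0.1280
[CO3²⁻] = α₂ × DIC = 0.1280 × 1.84 = 0.2355 mmol/kg
Ksp = 10^(−6.41) = 3.890×10^-7
Ω = [Ca²⁺][CO3²⁻]/Ksp = (9.16×10^-3)(2.355×10^-4) / 3.890×10^-7 = 5.54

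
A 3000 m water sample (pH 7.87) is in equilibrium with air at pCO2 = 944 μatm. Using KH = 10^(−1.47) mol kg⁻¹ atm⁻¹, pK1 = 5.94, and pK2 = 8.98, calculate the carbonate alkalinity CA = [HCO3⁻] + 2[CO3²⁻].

CA = 3.15 mmol/kg

[CO2*] = KH · pCO2 = 10^(−1.47) × 944×10^-6 = 3.199×10^-5 mol/kg
α₀ = 1/(1 + K1/[H⁺] + K1K2/[H⁺]²) = 1/(1 + 10^+1.93 + 10^+0.82) = 0.01079
DIC = [CO2*]/α₀ = 3.199×10^-5 / 0.01079 = 2.966 mmol/kg
CA = (α₁ + 2α₂)·DIC = (0.9180 + 2×0.07126) × 2.966 = 3.15 mmol/kg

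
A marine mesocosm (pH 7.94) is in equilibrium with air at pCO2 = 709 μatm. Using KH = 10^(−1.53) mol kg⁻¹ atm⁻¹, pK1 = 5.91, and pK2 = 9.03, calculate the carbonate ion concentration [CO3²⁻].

[CO2*] = KH · pCO2 = 10^(−1.53) × 709×10^-6 = 2.092×10^-5 mol/kg
α₀ = 1/(1 + K1/[H⁺] + K1K2/[H⁺]²) = 1/(1 + 10^+2.03 + 10^+0.94) = 0.008557
DIC = [CO2*]/α₀ = 2.092×10^-5 / 0.008557 = 2.445 mmol/kg
[CO3²⁻] = α₂·DIC; α₂ = 0.07453, so [CO3²⁻] = 0.07453 × 2.445 = 0.182 mmol/kg

[CO3²⁻] = 0.182 mmol/kg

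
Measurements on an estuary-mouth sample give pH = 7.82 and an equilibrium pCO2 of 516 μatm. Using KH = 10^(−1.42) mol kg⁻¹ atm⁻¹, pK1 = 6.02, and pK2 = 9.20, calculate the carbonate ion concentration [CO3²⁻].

[CO2*] = KH · pCO2 = 10^(−1.42) × 516×10^-6 = 1.962×10^-5 mol/kg
α₀ = 1/(1 + K1/[H⁺] + K1K2/[H⁺]²) = 1/(1 + 10^+1.80 + 10^+0.42) = 0.01499
DIC = [CO2*]/α₀ = 1.962×10^-5 / 0.01499 = 1.309 mmol/kg
[CO3²⁻] = α₂·DIC; α₂ = 0.03942, so [CO3²⁻] = 0.03942 × 1.309 = 0.0516 mmol/kg

[CO3²⁻] = 0.0516 mmol/kg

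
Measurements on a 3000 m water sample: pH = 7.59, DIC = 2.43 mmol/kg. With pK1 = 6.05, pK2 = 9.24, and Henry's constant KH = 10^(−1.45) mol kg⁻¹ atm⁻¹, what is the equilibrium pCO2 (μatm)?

pCO2 = 1880 μatm

α₀ = 1 / (1 + K1/[H⁺] + K1K2/[H⁺]²) = 1 / (1 + 10^+1.54 + 10^-0.11)
   = 1 / (1 + 34.674 + 0.77625) = 1/36.450 = 0.02743
[CO2*] = α₀ × DIC = 0.02743 × 2.43 = 0.06667 mmol/kg
pCO2 = [CO2*]/KH = 6.667×10^-5 / 3.548×10^-2 = 1880 μatm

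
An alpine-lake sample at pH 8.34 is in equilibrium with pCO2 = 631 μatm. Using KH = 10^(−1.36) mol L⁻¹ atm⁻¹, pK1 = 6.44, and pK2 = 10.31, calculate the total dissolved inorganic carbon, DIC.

DIC = 2.24 mmol/L

[CO2*] = KH · pCO2 = 10^(−1.36) × 631×10^-6 = 2.754×10^-5 mol/L
α₀ = 1/(1 + K1/[H⁺] + K1K2/[H⁺]²) = 1/(1 + 10^+1.90 + 10^-0.07) = 0.01230
DIC = [CO2*]/α₀ = 2.754×10^-5 / 0.01230 = 2.24 mmol/L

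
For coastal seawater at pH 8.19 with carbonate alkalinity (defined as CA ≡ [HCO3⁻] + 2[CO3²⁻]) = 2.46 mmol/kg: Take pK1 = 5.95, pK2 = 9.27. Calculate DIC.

DIC = 2.30 mmol/kg

CA = [HCO3⁻] + 2[CO3²⁻] = (α₁ + 2α₂)·DIC
At pH 8.19: [H⁺]/K1 = 10^-2.24 = 0.0057544, K2/[H⁺] = 10^-1.08 = 0.083176
α₁ = 1/(1 + 0.0057544 + 0.083176) = 1/1.0889 = 0.9183; α₂ = α₁·K2/[H⁺] = 0.07638
α₁ + 2α₂ = 1.0711
DIC = CA / (α₁ + 2α₂) = 2.46 / 1.0711 = 2.30 mmol/kg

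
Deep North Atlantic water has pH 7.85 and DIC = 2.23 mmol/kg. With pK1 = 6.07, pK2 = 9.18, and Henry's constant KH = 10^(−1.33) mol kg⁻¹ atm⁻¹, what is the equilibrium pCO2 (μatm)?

α₀ = 1 / (1 + K1/[H⁺] + K1K2/[H⁺]²) = 1 / (1 + 10^+1.78 + 10^+0.45)
   = 1 / (1 + 60.256 + 2.8184) = 1/64.074 = 0.01561
[CO2*] = α₀ × DIC = 0.01561 × 2.23 = 0.03480 mmol/kg
pCO2 = [CO2*]/KH = 3.480×10^-5 / 4.677×10^-2 = 744 μatm

pCO2 = 744 μatm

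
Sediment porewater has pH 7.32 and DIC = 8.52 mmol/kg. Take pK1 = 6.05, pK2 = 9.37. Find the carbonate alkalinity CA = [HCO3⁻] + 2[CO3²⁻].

CA = 8.16 mmol/kg

CA = [HCO3⁻] + 2[CO3²⁻] = (α₁ + 2α₂)·DIC
At pH 7.32: [H⁺]/K1 = 10^-1.27 = 0.053703, K2/[H⁺] = 10^-2.05 = 0.0089125
α₁ = 1/(1 + 0.053703 + 0.0089125) = 1/1.0626 = 0.9411; α₂ = α₁·K2/[H⁺] = 0.008387
α₁ + 2α₂ = 0.9578
CA = 0.9578 × 8.52 = 8.16 mmol/kg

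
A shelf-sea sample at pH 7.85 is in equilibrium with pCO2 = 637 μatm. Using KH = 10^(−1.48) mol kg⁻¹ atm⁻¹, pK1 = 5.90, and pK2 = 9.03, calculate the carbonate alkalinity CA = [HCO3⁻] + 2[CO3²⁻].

CA = 2.13 mmol/kg

[CO2*] = KH · pCO2 = 10^(−1.48) × 637×10^-6 = 2.109×10^-5 mol/kg
α₀ = 1/(1 + K1/[H⁺] + K1K2/[H⁺]²) = 1/(1 + 10^+1.95 + 10^+0.77) = 0.01042
DIC = [CO2*]/α₀ = 2.109×10^-5 / 0.01042 = 2.025 mmol/kg
CA = (α₁ + 2α₂)·DIC = (0.9283 + 2×0.06133) × 2.025 = 2.13 mmol/kg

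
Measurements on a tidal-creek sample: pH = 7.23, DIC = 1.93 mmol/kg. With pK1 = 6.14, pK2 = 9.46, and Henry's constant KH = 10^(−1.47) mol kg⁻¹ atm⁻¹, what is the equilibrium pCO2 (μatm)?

α₀ = 1 / (1 + K1/[H⁺] + K1K2/[H⁺]²) = 1 / (1 + 10^+1.09 + 10^-1.14)
   = 1 / (1 + 12.303 + 0.072444) = 1/13.375 = 0.07477
[CO2*] = α₀ × DIC = 0.07477 × 1.93 = 0.1443 mmol/kg
pCO2 = [CO2*]/KH = 1.443×10^-4 / 3.388×10^-2 = 4260 μatm

pCO2 = 4260 μatm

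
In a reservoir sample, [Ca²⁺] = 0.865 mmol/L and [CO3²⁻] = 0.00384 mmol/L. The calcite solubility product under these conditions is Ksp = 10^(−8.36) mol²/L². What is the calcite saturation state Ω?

Ω = 0.761

Ksp = 10^(−8.36) = 4.365×10^-9
Ω = [Ca²⁺][CO3²⁻]/Ksp = (0.865×10^-3)(0.00384×10^-3) / 4.365×10^-9 = 0.761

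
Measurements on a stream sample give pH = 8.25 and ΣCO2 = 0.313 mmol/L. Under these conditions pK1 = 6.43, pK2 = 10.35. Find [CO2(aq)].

[CO2*] = 4.63 μmol/L

α₀ = 1 / (1 + K1/[H⁺] + K1K2/[H⁺]²) = 1 / (1 + 10^+1.82 + 10^-0.28)
   = 1 / (1 + 66.069 + 0.52481) = 1/67.594 = 0.01479
[CO2*] = α₀ × DIC = 0.01479 × 0.313 = 0.00463 mmol/L = 4.63 μmol/L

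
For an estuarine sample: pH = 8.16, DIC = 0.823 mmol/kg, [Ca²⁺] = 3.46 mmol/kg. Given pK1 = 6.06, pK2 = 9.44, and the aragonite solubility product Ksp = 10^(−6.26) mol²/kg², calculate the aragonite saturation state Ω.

α₂ = 1 / (1 + [H⁺]/K2 + [H⁺]²/(K1K2)) = 1 / (1 + 10^+1.28 + 10^-0.82)
   = 1 / (1 + 19.055 + 0.15136) = 1/20.206 = 0.04949
[CO3²⁻] = α₂ × DIC = 0.04949 × 0.823 = 0.04073 mmol/kg
Ksp = 10^(−6.26) = 5.495×10^-7
Ω = [Ca²⁺][CO3²⁻]/Ksp = (3.46×10^-3)(4.073×10^-5) / 5.495×10^-7 = 0.256

Ω = 0.256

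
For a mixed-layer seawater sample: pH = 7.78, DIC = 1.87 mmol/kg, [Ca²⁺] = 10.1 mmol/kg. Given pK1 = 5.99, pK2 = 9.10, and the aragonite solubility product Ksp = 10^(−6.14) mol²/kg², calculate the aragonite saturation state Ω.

Ω = 1.17

α₂ = 1 / (1 + [H⁺]/K2 + [H⁺]²/(K1K2)) = 1 / (1 + 10^+1.32 + 10^-0.47)
   = 1 / (1 + 20.893 + 0.33884) = 1/22.232 = 0.04498
[CO3²⁻] = α₂ × DIC = 0.04498 × 1.87 = 0.08411 mmol/kg
Ksp = 10^(−6.14) = 7.244×10^-7
Ω = [Ca²⁺][CO3²⁻]/Ksp = (10.1×10^-3)(8.411×10^-5) / 7.244×10^-7 = 1.17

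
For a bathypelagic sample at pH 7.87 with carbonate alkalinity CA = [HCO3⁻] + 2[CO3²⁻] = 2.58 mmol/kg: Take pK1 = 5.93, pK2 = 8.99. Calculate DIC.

DIC = 2.44 mmol/kg

CA = [HCO3⁻] + 2[CO3²⁻] = (α₁ + 2α₂)·DIC
At pH 7.87: [H⁺]/K1 = 10^-1.94 = 0.011482, K2/[H⁺] = 10^-1.12 = 0.075858
α₁ = 1/(1 + 0.011482 + 0.075858) = 1/1.0873 = 0.9197; α₂ = α₁·K2/[H⁺] = 0.06976
α₁ + 2α₂ = 1.0592
DIC = CA / (α₁ + 2α₂) = 2.58 / 1.0592 = 2.44 mmol/kg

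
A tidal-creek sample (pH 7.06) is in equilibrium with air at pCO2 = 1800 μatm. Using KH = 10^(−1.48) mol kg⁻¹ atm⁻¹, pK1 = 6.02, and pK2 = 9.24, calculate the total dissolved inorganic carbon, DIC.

[CO2*] = KH · pCO2 = 10^(−1.48) × 1800×10^-6 = 5.960×10^-5 mol/kg
α₀ = 1/(1 + K1/[H⁺] + K1K2/[H⁺]²) = 1/(1 + 10^+1.04 + 10^-1.14) = 0.08308
DIC = [CO2*]/α₀ = 5.960×10^-5 / 0.08308 = 0.717 mmol/kg

DIC = 0.717 mmol/kg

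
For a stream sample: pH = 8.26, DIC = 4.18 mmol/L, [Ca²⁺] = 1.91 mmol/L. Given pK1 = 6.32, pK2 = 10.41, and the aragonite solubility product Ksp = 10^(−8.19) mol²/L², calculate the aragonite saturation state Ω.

α₂ = 1 / (1 + [H⁺]/K2 + [H⁺]²/(K1K2)) = 1 / (1 + 10^+2.15 + 10^+0.21)
   = 1 / (1 + 141.25 + 1.6218) = 1/143.88 = 0.006950
[CO3²⁻] = α₂ × DIC = 0.006950 × 4.18 = 0.02905 mmol/L
Ksp = 10^(−8.19) = 6.457×10^-9
Ω = [Ca²⁺][CO3²⁻]/Ksp = (1.91×10^-3)(2.905×10^-5) / 6.457×10^-9 = 8.59

Ω = 8.59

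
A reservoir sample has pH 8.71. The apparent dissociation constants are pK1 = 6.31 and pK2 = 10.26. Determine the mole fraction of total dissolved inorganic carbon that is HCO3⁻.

α₁ = 1 / (1 + [H⁺]/K1 + K2/[H⁺]) = 1 / (1 + 10^-2.40 + 10^-1.55)
   = 1 / (1 + 0.0039811 + 0.028184) = 1/1.0322 = 0.9688

α₁ = 0.969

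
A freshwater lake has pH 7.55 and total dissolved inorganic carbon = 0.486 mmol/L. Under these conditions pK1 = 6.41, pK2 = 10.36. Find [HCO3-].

α₁ = 1 / (1 + [H⁺]/K1 + K2/[H⁺]) = 1 / (1 + 10^-1.14 + 10^-2.81)
   = 1 / (1 + 0.072444 + 0.0015488) = 1/1.0740 = 0.9311
[HCO3⁻] = α₁ × DIC = 0.9311 × 0.486 = 0.453 mmol/L

[HCO3⁻] = 0.453 mmol/L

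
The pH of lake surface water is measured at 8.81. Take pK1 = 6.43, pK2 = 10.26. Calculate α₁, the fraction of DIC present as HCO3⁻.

α₁ = 0.962

α₁ = 1 / (1 + [H⁺]/K1 + K2/[H⁺]) = 1 / (1 + 10^-2.38 + 10^-1.45)
   = 1 / (1 + 0.0041687 + 0.035481) = 1/1.0397 = 0.9619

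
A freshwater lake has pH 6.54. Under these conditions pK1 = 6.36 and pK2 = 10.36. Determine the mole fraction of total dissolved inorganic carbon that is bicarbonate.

α₁ = 0.602

α₁ = 1 / (1 + [H⁺]/K1 + K2/[H⁺]) = 1 / (1 + 10^-0.18 + 10^-3.82)
   = 1 / (1 + 0.66069 + 0.00015136) = 1/1.6608 = 0.6021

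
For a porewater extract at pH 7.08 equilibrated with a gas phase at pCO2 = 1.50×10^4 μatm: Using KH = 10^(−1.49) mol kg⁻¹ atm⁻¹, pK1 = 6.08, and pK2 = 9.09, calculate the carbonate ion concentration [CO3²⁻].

[CO2*] = KH · pCO2 = 10^(−1.49) × 1.50×10^4×10^-6 = 4.854×10^-4 mol/kg
α₀ = 1/(1 + K1/[H⁺] + K1K2/[H⁺]²) = 1/(1 + 10^+1.00 + 10^-1.01) = 0.09011
DIC = [CO2*]/α₀ = 4.854×10^-4 / 0.09011 = 5.387 mmol/kg
[CO3²⁻] = α₂·DIC; α₂ = 0.008806, so [CO3²⁻] = 0.008806 × 5.387 = 0.0474 mmol/kg

[CO3²⁻] = 0.0474 mmol/kg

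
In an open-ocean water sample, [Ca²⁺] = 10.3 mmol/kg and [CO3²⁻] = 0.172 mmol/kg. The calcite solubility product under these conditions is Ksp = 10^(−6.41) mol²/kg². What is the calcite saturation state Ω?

Ksp = 10^(−6.41) = 3.890×10^-7
Ω = [Ca²⁺][CO3²⁻]/Ksp = (10.3×10^-3)(0.172×10^-3) / 3.890×10^-7 = 4.55

Ω = 4.55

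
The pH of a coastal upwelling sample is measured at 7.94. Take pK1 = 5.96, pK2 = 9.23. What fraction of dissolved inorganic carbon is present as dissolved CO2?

α₀ = 0.00986

α₀ = 1 / (1 + K1/[H⁺] + K1K2/[H⁺]²) = 1 / (1 + 10^+1.98 + 10^+0.69)
   = 1 / (1 + 95.499 + 4.8978) = 1/101.40 = 0.009862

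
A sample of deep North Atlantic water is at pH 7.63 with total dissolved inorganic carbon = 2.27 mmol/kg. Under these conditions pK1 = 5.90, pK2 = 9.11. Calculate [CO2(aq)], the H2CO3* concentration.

α₀ = 1 / (1 + K1/[H⁺] + K1K2/[H⁺]²) = 1 / (1 + 10^+1.73 + 10^+0.25)
   = 1 / (1 + 53.703 + 1.7783) = 1/56.481 = 0.01770
[CO2*] = α₀ × DIC = 0.01770 × 2.27 = 0.0402 mmol/kg

[CO2*] = 0.0402 mmol/kg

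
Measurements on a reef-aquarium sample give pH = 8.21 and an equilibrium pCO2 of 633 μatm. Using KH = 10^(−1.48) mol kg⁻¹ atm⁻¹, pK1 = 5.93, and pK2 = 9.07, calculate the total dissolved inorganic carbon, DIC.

DIC = 4.57 mmol/kg

[CO2*] = KH · pCO2 = 10^(−1.48) × 633×10^-6 = 2.096×10^-5 mol/kg
α₀ = 1/(1 + K1/[H⁺] + K1K2/[H⁺]²) = 1/(1 + 10^+2.28 + 10^+1.42) = 0.004590
DIC = [CO2*]/α₀ = 2.096×10^-5 / 0.004590 = 4.57 mmol/kg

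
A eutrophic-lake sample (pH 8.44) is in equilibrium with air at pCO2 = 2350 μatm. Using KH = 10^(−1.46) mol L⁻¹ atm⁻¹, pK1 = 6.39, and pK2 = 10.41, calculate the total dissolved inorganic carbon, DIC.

DIC = 9.32 mmol/L

[CO2*] = KH · pCO2 = 10^(−1.46) × 2350×10^-6 = 8.148×10^-5 mol/L
α₀ = 1/(1 + K1/[H⁺] + K1K2/[H⁺]²) = 1/(1 + 10^+2.05 + 10^+0.08) = 0.008741
DIC = [CO2*]/α₀ = 8.148×10^-5 / 0.008741 = 9.32 mmol/L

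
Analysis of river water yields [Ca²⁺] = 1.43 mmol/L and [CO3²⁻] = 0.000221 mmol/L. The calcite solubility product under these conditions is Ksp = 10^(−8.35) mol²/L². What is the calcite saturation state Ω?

Ω = 0.0708

Ksp = 10^(−8.35) = 4.467×10^-9
Ω = [Ca²⁺][CO3²⁻]/Ksp = (1.43×10^-3)(0.000221×10^-3) / 4.467×10^-9 = 0.0708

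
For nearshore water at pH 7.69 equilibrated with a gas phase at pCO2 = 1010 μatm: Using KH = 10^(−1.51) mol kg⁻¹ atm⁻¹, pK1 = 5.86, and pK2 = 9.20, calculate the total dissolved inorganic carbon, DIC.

[CO2*] = KH · pCO2 = 10^(−1.51) × 1010×10^-6 = 3.121×10^-5 mol/kg
α₀ = 1/(1 + K1/[H⁺] + K1K2/[H⁺]²) = 1/(1 + 10^+1.83 + 10^+0.32) = 0.01414
DIC = [CO2*]/α₀ = 3.121×10^-5 / 0.01414 = 2.21 mmol/kg

DIC = 2.21 mmol/kg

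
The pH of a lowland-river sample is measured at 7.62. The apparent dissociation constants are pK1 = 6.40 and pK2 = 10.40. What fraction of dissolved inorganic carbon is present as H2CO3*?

α₀ = 0.0567

α₀ = 1 / (1 + K1/[H⁺] + K1K2/[H⁺]²) = 1 / (1 + 10^+1.22 + 10^-1.56)
   = 1 / (1 + 16.596 + 0.027542) = 1/17.623 = 0.05674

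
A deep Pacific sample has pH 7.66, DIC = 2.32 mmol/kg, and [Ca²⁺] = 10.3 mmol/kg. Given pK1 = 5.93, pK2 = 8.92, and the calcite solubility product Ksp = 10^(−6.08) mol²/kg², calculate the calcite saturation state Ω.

α₂ = 1 / (1 + [H⁺]/K2 + [H⁺]²/(K1K2)) = 1 / (1 + 10^+1.26 + 10^-0.47)
   = 1 / (1 + 18.197 + 0.33884) = 1/19.536 = 0.05119
[CO3²⁻] = α₂ × DIC = 0.05119 × 2.32 = 0.1188 mmol/kg
Ksp = 10^(−6.08) = 8.318×10^-7
Ω = [Ca²⁺][CO3²⁻]/Ksp = (10.3×10^-3)(1.188×10^-4) / 8.318×10^-7 = 1.47

Ω = 1.47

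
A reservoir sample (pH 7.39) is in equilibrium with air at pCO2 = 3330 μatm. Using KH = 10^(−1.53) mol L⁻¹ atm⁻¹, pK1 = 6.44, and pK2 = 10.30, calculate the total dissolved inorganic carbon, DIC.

DIC = 0.975 mmol/L

[CO2*] = KH · pCO2 = 10^(−1.53) × 3330×10^-6 = 9.828×10^-5 mol/L
α₀ = 1/(1 + K1/[H⁺] + K1K2/[H⁺]²) = 1/(1 + 10^+0.95 + 10^-1.96) = 0.1008
DIC = [CO2*]/α₀ = 9.828×10^-5 / 0.1008 = 0.975 mmol/L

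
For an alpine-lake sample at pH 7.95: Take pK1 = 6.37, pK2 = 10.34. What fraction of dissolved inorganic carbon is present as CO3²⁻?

α₂ = 0.00395

α₂ = 1 / (1 + [H⁺]/K2 + [H⁺]²/(K1K2)) = 1 / (1 + 10^+2.39 + 10^+0.81)
   = 1 / (1 + 245.47 + 6.4565) = 1/252.93 = 0.003954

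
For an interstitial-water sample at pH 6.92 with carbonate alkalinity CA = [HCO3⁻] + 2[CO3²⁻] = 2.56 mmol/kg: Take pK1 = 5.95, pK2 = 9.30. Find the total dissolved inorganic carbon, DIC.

DIC = 2.82 mmol/kg

CA = [HCO3⁻] + 2[CO3²⁻] = (α₁ + 2α₂)·DIC
At pH 6.92: [H⁺]/K1 = 10^-0.97 = 0.10715, K2/[H⁺] = 10^-2.38 = 0.0041687
α₁ = 1/(1 + 0.10715 + 0.0041687) = 1/1.1113 = 0.8998; α₂ = α₁·K2/[H⁺] = 0.003751
α₁ + 2α₂ = 0.9073
DIC = CA / (α₁ + 2α₂) = 2.56 / 0.9073 = 2.82 mmol/kg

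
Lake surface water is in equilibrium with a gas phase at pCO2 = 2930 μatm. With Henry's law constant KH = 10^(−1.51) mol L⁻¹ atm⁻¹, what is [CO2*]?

KH = 10^(−1.51) = 3.090×10^-2 mol L⁻¹ atm⁻¹
[CO2*] = KH · pCO2 = 3.090×10^-2 × 2930×10^-6 atm = 9.05×10^-5 mol/L

[CO2*] = 90.5 μmol/L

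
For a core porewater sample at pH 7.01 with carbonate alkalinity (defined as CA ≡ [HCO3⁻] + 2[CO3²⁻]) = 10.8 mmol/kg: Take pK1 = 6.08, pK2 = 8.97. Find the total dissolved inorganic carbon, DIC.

CA = [HCO3⁻] + 2[CO3²⁻] = (α₁ + 2α₂)·DIC
At pH 7.01: [H⁺]/K1 = 10^-0.93 = 0.11749, K2/[H⁺] = 10^-1.96 = 0.010965
α₁ = 1/(1 + 0.11749 + 0.010965) = 1/1.1285 = 0.8862; α₂ = α₁·K2/[H⁺] = 0.009717
α₁ + 2α₂ = 0.9056
DIC = CA / (α₁ + 2α₂) = 10.8 / 0.9056 = 11.9 mmol/kg

DIC = 11.9 mmol/kg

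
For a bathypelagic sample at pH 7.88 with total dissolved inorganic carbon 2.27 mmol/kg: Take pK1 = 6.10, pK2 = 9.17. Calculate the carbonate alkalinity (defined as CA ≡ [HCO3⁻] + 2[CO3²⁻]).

CA = 2.34 mmol/kg

CA = [HCO3⁻] + 2[CO3²⁻] = (α₁ + 2α₂)·DIC
At pH 7.88: [H⁺]/K1 = 10^-1.78 = 0.016596, K2/[H⁺] = 10^-1.29 = 0.051286
α₁ = 1/(1 + 0.016596 + 0.051286) = 1/1.0679 = 0.9364; α₂ = α₁·K2/[H⁺] = 0.04803
α₁ + 2α₂ = 1.0325
CA = 1.0325 × 2.27 = 2.34 mmol/kg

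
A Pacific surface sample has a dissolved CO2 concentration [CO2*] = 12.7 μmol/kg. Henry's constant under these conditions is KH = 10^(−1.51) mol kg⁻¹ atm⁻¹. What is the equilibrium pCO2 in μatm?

pCO2 = 411 μatm

KH = 10^(−1.51) = 3.090×10^-2 mol kg⁻¹ atm⁻¹
pCO2 = [CO2*]/KH = 12.7×10^-6 / 3.090×10^-2 = 4.11×10^-4 atm = 411 μatm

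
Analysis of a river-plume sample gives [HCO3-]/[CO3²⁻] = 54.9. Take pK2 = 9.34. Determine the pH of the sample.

From K2 = [H⁺][CO3²⁻]/[HCO3-]:  pH = pK2 − log₁₀([HCO3-]/[CO3²⁻])
log₁₀(54.9) = +1.740
pH = 9.34 − (+1.740) = 7.60

pH = 7.60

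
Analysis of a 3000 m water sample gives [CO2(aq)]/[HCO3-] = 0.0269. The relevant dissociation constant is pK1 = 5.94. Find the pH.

From K1 = [H⁺][HCO3-]/[CO2(aq)]:  pH = pK1 − log₁₀([CO2(aq)]/[HCO3-])
log₁₀(0.0269) = -1.570
pH = 5.94 − (-1.570) = 7.51

pH = 7.51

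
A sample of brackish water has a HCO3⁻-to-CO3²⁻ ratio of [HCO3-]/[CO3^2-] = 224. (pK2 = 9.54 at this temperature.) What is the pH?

pH = 7.19

From K2 = [H⁺][CO3^2-]/[HCO3-]:  pH = pK2 − log₁₀([HCO3-]/[CO3^2-])
log₁₀(224) = +2.350
pH = 9.54 − (+2.350) = 7.19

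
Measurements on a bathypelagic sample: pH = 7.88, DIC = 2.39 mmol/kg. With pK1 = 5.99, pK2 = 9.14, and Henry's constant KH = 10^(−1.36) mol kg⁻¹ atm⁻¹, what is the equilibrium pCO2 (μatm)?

pCO2 = 661 μatm

α₀ = 1 / (1 + K1/[H⁺] + K1K2/[H⁺]²) = 1 / (1 + 10^+1.89 + 10^+0.63)
   = 1 / (1 + 77.625 + 4.2658) = 1/82.891 = 0.01206
[CO2*] = α₀ × DIC = 0.01206 × 2.39 = 0.02883 mmol/kg
pCO2 = [CO2*]/KH = 2.883×10^-5 / 4.365×10^-2 = 661 μatm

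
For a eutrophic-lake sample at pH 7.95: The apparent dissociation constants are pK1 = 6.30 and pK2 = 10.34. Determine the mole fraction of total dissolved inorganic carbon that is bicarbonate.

α₁ = 1 / (1 + [H⁺]/K1 + K2/[H⁺]) = 1 / (1 + 10^-1.65 + 10^-2.39)
   = 1 / (1 + 0.022387 + 0.0040738) = 1/1.0265 = 0.9742

α₁ = 0.974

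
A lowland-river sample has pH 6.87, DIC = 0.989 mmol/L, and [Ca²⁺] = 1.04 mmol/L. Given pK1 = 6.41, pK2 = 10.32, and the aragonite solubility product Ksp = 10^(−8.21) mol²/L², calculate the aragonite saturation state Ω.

Ω = 0.0439

α₂ = 1 / (1 + [H⁺]/K2 + [H⁺]²/(K1K2)) = 1 / (1 + 10^+3.45 + 10^+2.99)
   = 1 / (1 + 2818.4 + 977.24) = 1/3796.6 = 0.0002634
[CO3²⁻] = α₂ × DIC = 0.0002634 × 0.989 = 0.0002605 mmol/L = 0.2605 μmol/L
Ksp = 10^(−8.21) = 6.166×10^-9
Ω = [Ca²⁺][CO3²⁻]/Ksp = (1.04×10^-3)(2.605×10^-7) / 6.166×10^-9 = 0.0439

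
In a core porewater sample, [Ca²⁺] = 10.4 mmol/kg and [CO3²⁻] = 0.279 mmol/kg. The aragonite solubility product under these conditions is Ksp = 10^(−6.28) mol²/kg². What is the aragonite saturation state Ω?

Ω = 5.53

Ksp = 10^(−6.28) = 5.248×10^-7
Ω = [Ca²⁺][CO3²⁻]/Ksp = (10.4×10^-3)(0.279×10^-3) / 5.248×10^-7 = 5.53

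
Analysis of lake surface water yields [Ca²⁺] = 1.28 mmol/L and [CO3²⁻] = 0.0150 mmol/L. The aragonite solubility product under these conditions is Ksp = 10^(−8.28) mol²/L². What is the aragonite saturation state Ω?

Ω = 3.66

Ksp = 10^(−8.28) = 5.248×10^-9
Ω = [Ca²⁺][CO3²⁻]/Ksp = (1.28×10^-3)(0.0150×10^-3) / 5.248×10^-9 = 3.66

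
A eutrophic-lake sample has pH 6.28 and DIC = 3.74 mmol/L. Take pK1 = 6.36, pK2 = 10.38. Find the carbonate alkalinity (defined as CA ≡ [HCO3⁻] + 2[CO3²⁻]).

CA = [HCO3⁻] + 2[CO3²⁻] = (α₁ + 2α₂)·DIC
At pH 6.28: [H⁺]/K1 = 10^0.08 = 1.2023, K2/[H⁺] = 10^-4.10 = 7.9433×10^-5
α₁ = 1/(1 + 1.2023 + 7.9433×10^-5) = 1/2.2023 = 0.4541; α₂ = α₁·K2/[H⁺] = 3.607×10^-5
α₁ + 2α₂ = 0.4541
CA = 0.4541 × 3.74 = 1.70 mmol/L

CA = 1.70 mmol/L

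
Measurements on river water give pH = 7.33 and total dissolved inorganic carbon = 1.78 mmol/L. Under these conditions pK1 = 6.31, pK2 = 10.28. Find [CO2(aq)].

α₀ = 1 / (1 + K1/[H⁺] + K1K2/[H⁺]²) = 1 / (1 + 10^+1.02 + 10^-1.93)
   = 1 / (1 + 10.471 + 0.011749) = 1/11.483 = 0.08708
[CO2*] = α₀ × DIC = 0.08708 × 1.78 = 0.155 mmol/L

[CO2*] = 0.155 mmol/L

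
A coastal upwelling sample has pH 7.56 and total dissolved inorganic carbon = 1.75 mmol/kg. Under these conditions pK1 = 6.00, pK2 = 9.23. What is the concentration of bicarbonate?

α₁ = 1 / (1 + [H⁺]/K1 + K2/[H⁺]) = 1 / (1 + 10^-1.56 + 10^-1.67)
   = 1 / (1 + 0.027542 + 0.021380) = 1/1.0489 = 0.9534
[HCO3⁻] = α₁ × DIC = 0.9534 × 1.75 = 1.67 mmol/kg

[HCO3⁻] = 1.67 mmol/kg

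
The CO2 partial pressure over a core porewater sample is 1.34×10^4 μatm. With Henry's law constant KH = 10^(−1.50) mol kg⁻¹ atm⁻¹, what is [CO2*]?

KH = 10^(−1.50) = 3.162×10^-2 mol kg⁻¹ atm⁻¹
[CO2*] = KH · pCO2 = 3.162×10^-2 × 1.34×10^4×10^-6 atm = 4.24×10^-4 mol/kg

[CO2*] = 424 μmol/kg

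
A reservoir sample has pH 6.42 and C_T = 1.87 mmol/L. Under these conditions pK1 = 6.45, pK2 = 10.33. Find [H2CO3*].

[CO2*] = 0.967 mmol/L

α₀ = 1 / (1 + K1/[H⁺] + K1K2/[H⁺]²) = 1 / (1 + 10^-0.03 + 10^-3.94)
   = 1 / (1 + 0.93325 + 0.00011482) = 1/1.9334 = 0.5172
[CO2*] = α₀ × DIC = 0.5172 × 1.87 = 0.967 mmol/L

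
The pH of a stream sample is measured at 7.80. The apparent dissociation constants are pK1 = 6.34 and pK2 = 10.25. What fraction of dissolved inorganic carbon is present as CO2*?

α₀ = 1 / (1 + K1/[H⁺] + K1K2/[H⁺]²) = 1 / (1 + 10^+1.46 + 10^-0.99)
   = 1 / (1 + 28.840 + 0.10233) = 1/29.943 = 0.03340

α₀ = 0.0334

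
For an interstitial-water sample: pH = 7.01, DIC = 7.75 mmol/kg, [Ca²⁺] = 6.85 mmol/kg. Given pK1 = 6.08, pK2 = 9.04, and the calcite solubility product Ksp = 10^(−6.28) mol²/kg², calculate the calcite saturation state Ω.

α₂ = 1 / (1 + [H⁺]/K2 + [H⁺]²/(K1K2)) = 1 / (1 + 10^+2.03 + 10^+1.10)
   = 1 / (1 + 107.15 + 12.589) = 1/120.74 = 0.008282
[CO3²⁻] = α₂ × DIC = 0.008282 × 7.75 = 0.06419 mmol/kg
Ksp = 10^(−6.28) = 5.248×10^-7
Ω = [Ca²⁺][CO3²⁻]/Ksp = (6.85×10^-3)(6.419×10^-5) / 5.248×10^-7 = 0.838

Ω = 0.838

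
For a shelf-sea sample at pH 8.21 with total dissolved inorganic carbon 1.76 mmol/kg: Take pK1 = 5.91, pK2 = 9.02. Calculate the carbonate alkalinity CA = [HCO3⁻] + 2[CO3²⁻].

CA = [HCO3⁻] + 2[CO3²⁻] = (α₁ + 2α₂)·DIC
At pH 8.21: [H⁺]/K1 = 10^-2.30 = 0.0050119, K2/[H⁺] = 10^-0.81 = 0.15488
α₁ = 1/(1 + 0.0050119 + 0.15488) = 1/1.1599 = 0.8621; α₂ = α₁·K2/[H⁺] = 0.1335
α₁ + 2α₂ = 1.1292
CA = 1.1292 × 1.76 = 1.99 mmol/kg

CA = 1.99 mmol/kg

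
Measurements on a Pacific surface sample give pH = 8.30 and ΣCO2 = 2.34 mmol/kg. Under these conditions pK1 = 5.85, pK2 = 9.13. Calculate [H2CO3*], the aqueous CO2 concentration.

α₀ = 1 / (1 + K1/[H⁺] + K1K2/[H⁺]²) = 1 / (1 + 10^+2.45 + 10^+1.62)
   = 1 / (1 + 281.84 + 41.687) = 1/324.53 = 0.003081
[CO2*] = α₀ × DIC = 0.003081 × 2.34 = 0.00721 mmol/kg = 7.21 μmol/kg

[CO2*] = 7.21 μmol/kg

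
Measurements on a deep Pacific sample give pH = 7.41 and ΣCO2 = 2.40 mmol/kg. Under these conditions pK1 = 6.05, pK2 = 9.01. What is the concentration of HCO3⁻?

[HCO3⁻] = 2.25 mmol/kg

α₁ = 1 / (1 + [H⁺]/K1 + K2/[H⁺]) = 1 / (1 + 10^-1.36 + 10^-1.60)
   = 1 / (1 + 0.043652 + 0.025119) = 1/1.0688 = 0.9357
[HCO3⁻] = α₁ × DIC = 0.9357 × 2.40 = 2.25 mmol/kg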